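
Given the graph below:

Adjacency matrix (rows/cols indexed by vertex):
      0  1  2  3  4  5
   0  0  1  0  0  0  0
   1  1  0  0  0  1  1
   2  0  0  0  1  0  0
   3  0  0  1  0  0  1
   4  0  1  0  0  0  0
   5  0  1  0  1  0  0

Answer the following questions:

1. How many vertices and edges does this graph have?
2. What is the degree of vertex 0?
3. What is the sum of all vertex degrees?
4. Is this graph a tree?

Count: 6 vertices, 5 edges.
Vertex 0 has neighbors [1], degree = 1.
Handshaking lemma: 2 * 5 = 10.
A graph is a tree iff it is connected and has exactly n-1 edges. This graph is connected (all 6 vertices in one component) and has 6-1 = 5 edges. It is a tree.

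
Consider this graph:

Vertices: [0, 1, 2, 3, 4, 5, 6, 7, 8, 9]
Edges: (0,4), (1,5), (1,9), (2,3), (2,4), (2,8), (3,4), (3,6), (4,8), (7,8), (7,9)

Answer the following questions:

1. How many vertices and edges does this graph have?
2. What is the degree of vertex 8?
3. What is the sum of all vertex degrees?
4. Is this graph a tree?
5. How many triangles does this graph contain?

Count: 10 vertices, 11 edges.
Vertex 8 has neighbors [2, 4, 7], degree = 3.
Handshaking lemma: 2 * 11 = 22.
A tree on 10 vertices has 9 edges. This graph has 11 edges (2 extra). Not a tree.
Number of triangles = 2.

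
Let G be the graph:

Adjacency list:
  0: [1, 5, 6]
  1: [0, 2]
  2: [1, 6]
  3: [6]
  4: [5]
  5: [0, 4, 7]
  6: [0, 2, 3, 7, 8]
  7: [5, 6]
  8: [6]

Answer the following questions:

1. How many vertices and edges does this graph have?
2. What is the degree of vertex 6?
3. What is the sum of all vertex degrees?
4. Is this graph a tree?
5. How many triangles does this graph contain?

Count: 9 vertices, 10 edges.
Vertex 6 has neighbors [0, 2, 3, 7, 8], degree = 5.
Handshaking lemma: 2 * 10 = 20.
A tree on 9 vertices has 8 edges. This graph has 10 edges (2 extra). Not a tree.
Number of triangles = 0.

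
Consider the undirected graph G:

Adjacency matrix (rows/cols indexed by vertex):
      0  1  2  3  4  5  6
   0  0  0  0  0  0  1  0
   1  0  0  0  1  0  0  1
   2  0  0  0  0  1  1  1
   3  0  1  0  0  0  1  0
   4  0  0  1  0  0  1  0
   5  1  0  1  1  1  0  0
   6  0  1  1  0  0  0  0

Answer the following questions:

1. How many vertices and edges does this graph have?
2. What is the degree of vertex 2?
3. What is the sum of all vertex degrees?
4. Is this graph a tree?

Count: 7 vertices, 8 edges.
Vertex 2 has neighbors [4, 5, 6], degree = 3.
Handshaking lemma: 2 * 8 = 16.
A tree on 7 vertices has 6 edges. This graph has 8 edges (2 extra). Not a tree.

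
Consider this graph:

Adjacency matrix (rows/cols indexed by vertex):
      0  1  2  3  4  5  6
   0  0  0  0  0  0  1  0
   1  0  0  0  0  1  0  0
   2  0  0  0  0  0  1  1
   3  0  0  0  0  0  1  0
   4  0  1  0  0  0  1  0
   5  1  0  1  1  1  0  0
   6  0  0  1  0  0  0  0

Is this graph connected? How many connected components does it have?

Checking connectivity: the graph has 1 connected component(s).
All vertices are reachable from each other. The graph IS connected.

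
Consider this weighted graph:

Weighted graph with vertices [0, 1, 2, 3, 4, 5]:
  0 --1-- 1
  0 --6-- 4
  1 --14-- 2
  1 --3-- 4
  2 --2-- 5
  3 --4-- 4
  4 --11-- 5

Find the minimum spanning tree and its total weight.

Applying Kruskal's algorithm (sort edges by weight, add if no cycle):
  Add (0,1) w=1
  Add (2,5) w=2
  Add (1,4) w=3
  Add (3,4) w=4
  Skip (0,4) w=6 (creates cycle)
  Add (4,5) w=11
  Skip (1,2) w=14 (creates cycle)
MST weight = 21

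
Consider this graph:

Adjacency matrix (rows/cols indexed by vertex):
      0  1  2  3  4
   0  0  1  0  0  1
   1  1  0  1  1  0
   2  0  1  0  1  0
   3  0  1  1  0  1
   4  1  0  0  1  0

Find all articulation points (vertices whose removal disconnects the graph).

No articulation points. The graph is biconnected.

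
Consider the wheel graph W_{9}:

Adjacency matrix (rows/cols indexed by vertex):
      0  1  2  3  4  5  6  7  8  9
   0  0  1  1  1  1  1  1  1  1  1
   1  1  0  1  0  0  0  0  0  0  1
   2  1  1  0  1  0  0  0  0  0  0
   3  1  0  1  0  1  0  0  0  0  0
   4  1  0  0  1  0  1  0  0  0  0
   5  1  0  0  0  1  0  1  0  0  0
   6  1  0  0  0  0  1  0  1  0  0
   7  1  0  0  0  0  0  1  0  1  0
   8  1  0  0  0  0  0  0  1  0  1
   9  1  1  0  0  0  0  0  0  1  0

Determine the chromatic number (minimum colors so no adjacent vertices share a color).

W_{9} = C_{9} plus a hub adjacent to every cycle vertex.
The outer cycle needs 3 colors (odd cycle); the hub is adjacent to all of them so needs a fresh color.
Chromatic number = 3 + 1 = 4.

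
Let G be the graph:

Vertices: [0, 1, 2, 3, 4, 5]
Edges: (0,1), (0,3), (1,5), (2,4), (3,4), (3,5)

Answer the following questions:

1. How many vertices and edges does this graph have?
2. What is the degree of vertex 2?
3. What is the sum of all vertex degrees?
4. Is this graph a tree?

Count: 6 vertices, 6 edges.
Vertex 2 has neighbors [4], degree = 1.
Handshaking lemma: 2 * 6 = 12.
A tree on 6 vertices has 5 edges. This graph has 6 edges (1 extra). Not a tree.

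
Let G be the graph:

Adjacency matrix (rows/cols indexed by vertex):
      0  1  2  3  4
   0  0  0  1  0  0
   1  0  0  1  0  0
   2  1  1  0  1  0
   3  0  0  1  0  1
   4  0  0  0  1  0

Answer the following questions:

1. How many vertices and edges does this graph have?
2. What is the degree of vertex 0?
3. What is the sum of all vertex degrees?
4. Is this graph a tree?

Count: 5 vertices, 4 edges.
Vertex 0 has neighbors [2], degree = 1.
Handshaking lemma: 2 * 4 = 8.
A graph is a tree iff it is connected and has exactly n-1 edges. This graph is connected (all 5 vertices in one component) and has 5-1 = 4 edges. It is a tree.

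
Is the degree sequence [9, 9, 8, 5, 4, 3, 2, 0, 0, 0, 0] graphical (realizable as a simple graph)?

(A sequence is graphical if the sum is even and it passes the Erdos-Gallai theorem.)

Sum of degrees = 40. Sum is even but fails Erdos-Gallai. The sequence is NOT graphical.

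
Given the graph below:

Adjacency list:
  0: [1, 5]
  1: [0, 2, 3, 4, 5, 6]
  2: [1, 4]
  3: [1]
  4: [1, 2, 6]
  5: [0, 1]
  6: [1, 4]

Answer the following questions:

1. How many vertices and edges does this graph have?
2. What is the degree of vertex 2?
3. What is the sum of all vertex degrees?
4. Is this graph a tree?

Count: 7 vertices, 9 edges.
Vertex 2 has neighbors [1, 4], degree = 2.
Handshaking lemma: 2 * 9 = 18.
A tree on 7 vertices has 6 edges. This graph has 9 edges (3 extra). Not a tree.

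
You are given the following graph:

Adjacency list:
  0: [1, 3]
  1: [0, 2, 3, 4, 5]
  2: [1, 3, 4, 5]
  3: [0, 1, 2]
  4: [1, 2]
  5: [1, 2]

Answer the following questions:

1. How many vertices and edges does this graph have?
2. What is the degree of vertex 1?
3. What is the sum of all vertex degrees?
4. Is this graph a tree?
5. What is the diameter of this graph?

Count: 6 vertices, 9 edges.
Vertex 1 has neighbors [0, 2, 3, 4, 5], degree = 5.
Handshaking lemma: 2 * 9 = 18.
A tree on 6 vertices has 5 edges. This graph has 9 edges (4 extra). Not a tree.
Diameter (longest shortest path) = 2.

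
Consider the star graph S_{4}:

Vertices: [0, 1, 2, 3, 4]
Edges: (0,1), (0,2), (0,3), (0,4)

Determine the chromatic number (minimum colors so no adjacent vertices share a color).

S_{4} has one hub adjacent to 4 leaves; leaves are pairwise non-adjacent.
Color the hub 0 and every leaf 1.
Chromatic number = 2.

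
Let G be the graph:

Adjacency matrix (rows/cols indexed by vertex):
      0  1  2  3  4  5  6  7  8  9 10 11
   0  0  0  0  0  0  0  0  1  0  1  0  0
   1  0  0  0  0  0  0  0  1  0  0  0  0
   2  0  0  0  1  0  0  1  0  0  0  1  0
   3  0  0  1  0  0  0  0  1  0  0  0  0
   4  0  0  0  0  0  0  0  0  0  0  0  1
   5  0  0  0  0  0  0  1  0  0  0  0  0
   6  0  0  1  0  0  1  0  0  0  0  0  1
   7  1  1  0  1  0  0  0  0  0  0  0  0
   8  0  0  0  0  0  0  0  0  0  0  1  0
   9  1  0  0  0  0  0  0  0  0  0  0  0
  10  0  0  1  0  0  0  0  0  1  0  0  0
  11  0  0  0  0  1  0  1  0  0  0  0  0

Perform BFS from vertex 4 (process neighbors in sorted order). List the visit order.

BFS from vertex 4 (neighbors processed in ascending order):
Visit order: 4, 11, 6, 2, 5, 3, 10, 7, 8, 0, 1, 9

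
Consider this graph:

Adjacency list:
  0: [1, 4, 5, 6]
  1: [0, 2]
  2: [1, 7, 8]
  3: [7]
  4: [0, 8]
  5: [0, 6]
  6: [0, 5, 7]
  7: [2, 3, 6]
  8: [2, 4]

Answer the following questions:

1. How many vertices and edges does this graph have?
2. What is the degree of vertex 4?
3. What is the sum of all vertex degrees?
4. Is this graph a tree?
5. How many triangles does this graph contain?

Count: 9 vertices, 11 edges.
Vertex 4 has neighbors [0, 8], degree = 2.
Handshaking lemma: 2 * 11 = 22.
A tree on 9 vertices has 8 edges. This graph has 11 edges (3 extra). Not a tree.
Number of triangles = 1.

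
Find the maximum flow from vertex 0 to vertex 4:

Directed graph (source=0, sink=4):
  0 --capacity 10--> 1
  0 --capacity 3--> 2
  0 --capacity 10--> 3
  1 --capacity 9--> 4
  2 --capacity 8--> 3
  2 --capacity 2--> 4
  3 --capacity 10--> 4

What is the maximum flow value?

Computing max flow:
  Flow on (0->1): 9/10
  Flow on (0->2): 2/3
  Flow on (0->3): 10/10
  Flow on (1->4): 9/9
  Flow on (2->4): 2/2
  Flow on (3->4): 10/10
Maximum flow = 21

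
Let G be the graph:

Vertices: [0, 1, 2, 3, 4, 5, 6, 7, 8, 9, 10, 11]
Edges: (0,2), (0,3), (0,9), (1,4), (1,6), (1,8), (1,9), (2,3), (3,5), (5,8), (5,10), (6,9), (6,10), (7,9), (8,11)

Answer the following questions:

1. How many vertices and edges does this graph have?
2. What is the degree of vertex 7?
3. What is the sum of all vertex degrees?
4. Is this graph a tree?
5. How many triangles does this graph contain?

Count: 12 vertices, 15 edges.
Vertex 7 has neighbors [9], degree = 1.
Handshaking lemma: 2 * 15 = 30.
A tree on 12 vertices has 11 edges. This graph has 15 edges (4 extra). Not a tree.
Number of triangles = 2.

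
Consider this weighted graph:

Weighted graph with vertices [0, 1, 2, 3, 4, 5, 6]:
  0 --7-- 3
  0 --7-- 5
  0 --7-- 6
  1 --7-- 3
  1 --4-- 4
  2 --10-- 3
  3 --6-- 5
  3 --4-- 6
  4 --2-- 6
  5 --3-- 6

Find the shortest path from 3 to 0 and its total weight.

Using Dijkstra's algorithm from vertex 3:
Shortest path: 3 -> 0
Total weight: 7 = 7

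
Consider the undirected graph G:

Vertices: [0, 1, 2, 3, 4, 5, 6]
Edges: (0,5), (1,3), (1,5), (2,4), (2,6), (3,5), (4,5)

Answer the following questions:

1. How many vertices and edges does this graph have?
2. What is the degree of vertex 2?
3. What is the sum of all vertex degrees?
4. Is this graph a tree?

Count: 7 vertices, 7 edges.
Vertex 2 has neighbors [4, 6], degree = 2.
Handshaking lemma: 2 * 7 = 14.
A tree on 7 vertices has 6 edges. This graph has 7 edges (1 extra). Not a tree.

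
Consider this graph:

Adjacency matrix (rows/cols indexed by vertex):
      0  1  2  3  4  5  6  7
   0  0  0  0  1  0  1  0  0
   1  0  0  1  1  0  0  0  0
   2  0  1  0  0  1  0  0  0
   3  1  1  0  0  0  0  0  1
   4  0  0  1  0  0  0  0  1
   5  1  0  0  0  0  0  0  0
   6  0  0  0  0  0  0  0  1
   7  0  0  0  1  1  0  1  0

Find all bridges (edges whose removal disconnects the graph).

A bridge is an edge whose removal increases the number of connected components.
Bridges found: (0,3), (0,5), (6,7)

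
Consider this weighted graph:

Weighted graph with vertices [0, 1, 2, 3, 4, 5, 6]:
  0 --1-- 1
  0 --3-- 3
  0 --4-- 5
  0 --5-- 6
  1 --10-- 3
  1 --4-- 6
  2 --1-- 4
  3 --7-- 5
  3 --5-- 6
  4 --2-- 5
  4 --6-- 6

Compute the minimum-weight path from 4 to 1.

Using Dijkstra's algorithm from vertex 4:
Shortest path: 4 -> 5 -> 0 -> 1
Total weight: 2 + 4 + 1 = 7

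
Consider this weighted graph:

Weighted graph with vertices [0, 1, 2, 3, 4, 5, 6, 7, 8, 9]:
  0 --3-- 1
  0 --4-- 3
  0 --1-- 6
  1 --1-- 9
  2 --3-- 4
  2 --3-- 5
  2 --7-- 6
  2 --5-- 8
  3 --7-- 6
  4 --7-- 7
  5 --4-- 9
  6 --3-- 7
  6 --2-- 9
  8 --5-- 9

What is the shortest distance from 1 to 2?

Using Dijkstra's algorithm from vertex 1:
Shortest path: 1 -> 9 -> 5 -> 2
Total weight: 1 + 4 + 3 = 8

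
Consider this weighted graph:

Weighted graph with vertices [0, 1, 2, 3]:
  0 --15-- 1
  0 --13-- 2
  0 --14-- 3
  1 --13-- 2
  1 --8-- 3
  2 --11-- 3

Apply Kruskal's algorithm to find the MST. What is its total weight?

Applying Kruskal's algorithm (sort edges by weight, add if no cycle):
  Add (1,3) w=8
  Add (2,3) w=11
  Add (0,2) w=13
  Skip (1,2) w=13 (creates cycle)
  Skip (0,3) w=14 (creates cycle)
  Skip (0,1) w=15 (creates cycle)
MST weight = 32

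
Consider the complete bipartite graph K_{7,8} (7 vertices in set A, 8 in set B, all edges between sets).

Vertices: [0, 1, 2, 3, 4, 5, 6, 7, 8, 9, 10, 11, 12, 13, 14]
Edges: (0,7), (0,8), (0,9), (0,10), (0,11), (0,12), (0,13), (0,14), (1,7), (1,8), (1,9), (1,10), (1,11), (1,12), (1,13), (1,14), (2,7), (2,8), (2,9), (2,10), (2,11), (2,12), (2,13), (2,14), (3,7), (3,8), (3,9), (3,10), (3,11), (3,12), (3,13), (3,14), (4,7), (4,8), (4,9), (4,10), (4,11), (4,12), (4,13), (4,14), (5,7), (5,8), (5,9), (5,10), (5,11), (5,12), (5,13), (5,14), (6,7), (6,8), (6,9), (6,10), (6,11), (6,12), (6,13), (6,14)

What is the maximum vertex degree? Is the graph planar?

Set-A vertices have degree 8; set-B vertices have degree 7. Maximum degree = max(7,8) = 8.
K_{7,8} contains K_{3,3} as a subgraph (since both sides have >= 3 vertices); by Kuratowski's theorem it is not planar.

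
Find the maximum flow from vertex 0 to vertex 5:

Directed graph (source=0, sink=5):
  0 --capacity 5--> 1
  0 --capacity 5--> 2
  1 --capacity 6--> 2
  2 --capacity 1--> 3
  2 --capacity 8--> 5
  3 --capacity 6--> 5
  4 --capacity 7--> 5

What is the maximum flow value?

Computing max flow:
  Flow on (0->1): 5/5
  Flow on (0->2): 4/5
  Flow on (1->2): 5/6
  Flow on (2->3): 1/1
  Flow on (2->5): 8/8
  Flow on (3->5): 1/6
Maximum flow = 9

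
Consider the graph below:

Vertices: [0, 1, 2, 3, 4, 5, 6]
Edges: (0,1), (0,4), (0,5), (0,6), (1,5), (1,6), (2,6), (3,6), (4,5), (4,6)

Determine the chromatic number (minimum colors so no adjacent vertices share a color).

The graph has a maximum clique of size 3 (lower bound on chromatic number).
A valid 3-coloring: {0: 1, 1: 2, 2: 1, 3: 1, 4: 2, 5: 0, 6: 0}.
Chromatic number = 3.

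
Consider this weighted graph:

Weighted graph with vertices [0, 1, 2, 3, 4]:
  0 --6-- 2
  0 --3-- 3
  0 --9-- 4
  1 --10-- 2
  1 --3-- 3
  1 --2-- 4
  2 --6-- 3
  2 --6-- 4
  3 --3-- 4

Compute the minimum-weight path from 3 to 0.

Using Dijkstra's algorithm from vertex 3:
Shortest path: 3 -> 0
Total weight: 3 = 3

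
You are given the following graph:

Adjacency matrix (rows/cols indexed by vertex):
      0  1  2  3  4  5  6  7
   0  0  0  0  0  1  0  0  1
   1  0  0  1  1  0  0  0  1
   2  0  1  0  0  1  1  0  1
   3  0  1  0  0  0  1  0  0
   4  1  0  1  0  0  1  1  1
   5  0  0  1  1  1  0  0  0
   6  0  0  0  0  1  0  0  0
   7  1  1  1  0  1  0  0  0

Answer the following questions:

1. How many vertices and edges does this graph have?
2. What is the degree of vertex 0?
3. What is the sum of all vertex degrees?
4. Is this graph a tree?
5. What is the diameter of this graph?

Count: 8 vertices, 12 edges.
Vertex 0 has neighbors [4, 7], degree = 2.
Handshaking lemma: 2 * 12 = 24.
A tree on 8 vertices has 7 edges. This graph has 12 edges (5 extra). Not a tree.
Diameter (longest shortest path) = 3.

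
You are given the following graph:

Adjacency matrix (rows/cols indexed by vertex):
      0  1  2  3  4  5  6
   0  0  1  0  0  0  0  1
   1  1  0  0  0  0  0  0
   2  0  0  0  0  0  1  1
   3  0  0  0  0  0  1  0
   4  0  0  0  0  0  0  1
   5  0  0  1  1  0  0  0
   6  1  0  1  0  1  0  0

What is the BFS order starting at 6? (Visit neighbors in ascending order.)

BFS from vertex 6 (neighbors processed in ascending order):
Visit order: 6, 0, 2, 4, 1, 5, 3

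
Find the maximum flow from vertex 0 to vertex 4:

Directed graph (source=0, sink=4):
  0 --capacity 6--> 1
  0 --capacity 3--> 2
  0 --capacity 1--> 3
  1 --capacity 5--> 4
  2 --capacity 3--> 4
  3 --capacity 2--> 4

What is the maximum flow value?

Computing max flow:
  Flow on (0->1): 5/6
  Flow on (0->2): 3/3
  Flow on (0->3): 1/1
  Flow on (1->4): 5/5
  Flow on (2->4): 3/3
  Flow on (3->4): 1/2
Maximum flow = 9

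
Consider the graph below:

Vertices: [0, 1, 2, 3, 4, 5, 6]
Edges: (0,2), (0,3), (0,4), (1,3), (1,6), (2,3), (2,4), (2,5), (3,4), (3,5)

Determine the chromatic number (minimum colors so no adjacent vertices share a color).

The graph has a maximum clique of size 4 (lower bound on chromatic number).
A valid 4-coloring: {0: 2, 1: 1, 2: 1, 3: 0, 4: 3, 5: 2, 6: 0}.
Chromatic number = 4.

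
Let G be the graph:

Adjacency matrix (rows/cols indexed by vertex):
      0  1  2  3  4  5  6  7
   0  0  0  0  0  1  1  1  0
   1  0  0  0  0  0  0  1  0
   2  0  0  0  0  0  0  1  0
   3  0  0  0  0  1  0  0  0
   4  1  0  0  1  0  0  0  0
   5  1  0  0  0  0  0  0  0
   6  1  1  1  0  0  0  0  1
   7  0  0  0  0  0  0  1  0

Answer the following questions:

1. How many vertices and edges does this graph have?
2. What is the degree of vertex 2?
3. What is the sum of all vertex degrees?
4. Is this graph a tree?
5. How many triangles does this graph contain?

Count: 8 vertices, 7 edges.
Vertex 2 has neighbors [6], degree = 1.
Handshaking lemma: 2 * 7 = 14.
A graph is a tree iff it is connected and has exactly n-1 edges. This graph is connected (all 8 vertices in one component) and has 8-1 = 7 edges. It is a tree.
Number of triangles = 0.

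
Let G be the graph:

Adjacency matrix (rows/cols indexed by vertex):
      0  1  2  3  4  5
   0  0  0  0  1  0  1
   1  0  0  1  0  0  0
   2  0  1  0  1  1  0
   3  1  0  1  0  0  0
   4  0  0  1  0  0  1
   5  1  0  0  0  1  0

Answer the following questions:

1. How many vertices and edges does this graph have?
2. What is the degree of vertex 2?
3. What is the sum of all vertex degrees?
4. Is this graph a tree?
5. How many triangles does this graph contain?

Count: 6 vertices, 6 edges.
Vertex 2 has neighbors [1, 3, 4], degree = 3.
Handshaking lemma: 2 * 6 = 12.
A tree on 6 vertices has 5 edges. This graph has 6 edges (1 extra). Not a tree.
Number of triangles = 0.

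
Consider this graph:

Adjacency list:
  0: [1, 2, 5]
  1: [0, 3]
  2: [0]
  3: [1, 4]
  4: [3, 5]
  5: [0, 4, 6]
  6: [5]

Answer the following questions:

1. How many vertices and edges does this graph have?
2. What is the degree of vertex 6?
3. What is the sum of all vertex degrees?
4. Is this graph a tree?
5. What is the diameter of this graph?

Count: 7 vertices, 7 edges.
Vertex 6 has neighbors [5], degree = 1.
Handshaking lemma: 2 * 7 = 14.
A tree on 7 vertices has 6 edges. This graph has 7 edges (1 extra). Not a tree.
Diameter (longest shortest path) = 3.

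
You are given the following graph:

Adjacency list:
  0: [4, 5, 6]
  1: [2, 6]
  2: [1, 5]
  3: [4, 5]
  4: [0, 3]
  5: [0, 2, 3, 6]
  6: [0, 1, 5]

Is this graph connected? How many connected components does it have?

Checking connectivity: the graph has 1 connected component(s).
All vertices are reachable from each other. The graph IS connected.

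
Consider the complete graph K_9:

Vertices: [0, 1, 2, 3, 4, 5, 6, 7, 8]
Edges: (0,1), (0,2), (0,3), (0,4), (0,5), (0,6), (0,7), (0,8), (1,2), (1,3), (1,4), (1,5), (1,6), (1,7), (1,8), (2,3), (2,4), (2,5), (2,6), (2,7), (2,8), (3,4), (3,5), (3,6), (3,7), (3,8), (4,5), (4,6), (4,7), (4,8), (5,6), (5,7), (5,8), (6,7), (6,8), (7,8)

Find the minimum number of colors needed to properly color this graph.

In K_9, every vertex is adjacent to every other vertex.
Each vertex needs a unique color.
Chromatic number = 9.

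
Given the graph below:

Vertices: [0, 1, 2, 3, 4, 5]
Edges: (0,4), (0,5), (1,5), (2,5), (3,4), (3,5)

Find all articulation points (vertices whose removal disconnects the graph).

An articulation point is a vertex whose removal disconnects the graph.
Articulation points: [5]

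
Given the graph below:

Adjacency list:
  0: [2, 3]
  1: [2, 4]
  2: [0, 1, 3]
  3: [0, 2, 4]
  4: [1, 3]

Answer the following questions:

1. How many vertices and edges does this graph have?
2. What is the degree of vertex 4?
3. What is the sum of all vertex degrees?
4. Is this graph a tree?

Count: 5 vertices, 6 edges.
Vertex 4 has neighbors [1, 3], degree = 2.
Handshaking lemma: 2 * 6 = 12.
A tree on 5 vertices has 4 edges. This graph has 6 edges (2 extra). Not a tree.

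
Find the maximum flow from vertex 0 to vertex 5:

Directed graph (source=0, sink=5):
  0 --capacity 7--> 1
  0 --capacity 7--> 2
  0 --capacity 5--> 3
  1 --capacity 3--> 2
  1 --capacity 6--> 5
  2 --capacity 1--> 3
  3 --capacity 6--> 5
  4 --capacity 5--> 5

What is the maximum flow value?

Computing max flow:
  Flow on (0->1): 6/7
  Flow on (0->2): 1/7
  Flow on (0->3): 5/5
  Flow on (1->5): 6/6
  Flow on (2->3): 1/1
  Flow on (3->5): 6/6
Maximum flow = 12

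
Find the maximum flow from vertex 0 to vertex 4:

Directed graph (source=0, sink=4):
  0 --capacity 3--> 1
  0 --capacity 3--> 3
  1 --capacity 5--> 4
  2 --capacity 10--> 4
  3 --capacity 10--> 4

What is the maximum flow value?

Computing max flow:
  Flow on (0->1): 3/3
  Flow on (0->3): 3/3
  Flow on (1->4): 3/5
  Flow on (3->4): 3/10
Maximum flow = 6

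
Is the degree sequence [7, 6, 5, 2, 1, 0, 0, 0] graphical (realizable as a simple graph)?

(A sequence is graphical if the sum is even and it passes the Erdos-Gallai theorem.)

Sum of degrees = 21. Sum is odd, so the sequence is NOT graphical.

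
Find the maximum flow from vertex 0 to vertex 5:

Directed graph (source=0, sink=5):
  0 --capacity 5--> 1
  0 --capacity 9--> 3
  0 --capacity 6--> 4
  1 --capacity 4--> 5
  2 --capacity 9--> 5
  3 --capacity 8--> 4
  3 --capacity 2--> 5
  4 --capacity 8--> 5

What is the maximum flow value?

Computing max flow:
  Flow on (0->1): 4/5
  Flow on (0->3): 9/9
  Flow on (0->4): 1/6
  Flow on (1->5): 4/4
  Flow on (3->4): 7/8
  Flow on (3->5): 2/2
  Flow on (4->5): 8/8
Maximum flow = 14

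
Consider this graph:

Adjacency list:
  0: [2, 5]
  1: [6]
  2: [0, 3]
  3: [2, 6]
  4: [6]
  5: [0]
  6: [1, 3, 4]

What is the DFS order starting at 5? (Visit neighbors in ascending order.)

DFS from vertex 5 (neighbors processed in ascending order):
Visit order: 5, 0, 2, 3, 6, 1, 4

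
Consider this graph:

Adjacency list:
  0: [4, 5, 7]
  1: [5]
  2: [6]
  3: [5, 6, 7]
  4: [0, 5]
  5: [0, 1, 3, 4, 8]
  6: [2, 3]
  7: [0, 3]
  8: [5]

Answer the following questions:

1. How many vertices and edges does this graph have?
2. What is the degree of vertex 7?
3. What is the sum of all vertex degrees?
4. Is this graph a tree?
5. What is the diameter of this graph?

Count: 9 vertices, 10 edges.
Vertex 7 has neighbors [0, 3], degree = 2.
Handshaking lemma: 2 * 10 = 20.
A tree on 9 vertices has 8 edges. This graph has 10 edges (2 extra). Not a tree.
Diameter (longest shortest path) = 4.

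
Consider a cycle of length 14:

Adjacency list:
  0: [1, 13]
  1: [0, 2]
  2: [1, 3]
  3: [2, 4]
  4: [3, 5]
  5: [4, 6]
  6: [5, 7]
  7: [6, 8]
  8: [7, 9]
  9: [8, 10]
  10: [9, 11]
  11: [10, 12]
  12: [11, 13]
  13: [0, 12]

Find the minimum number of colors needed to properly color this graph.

This is an even cycle (C_14). Even cycles are bipartite.
Chromatic number = 2.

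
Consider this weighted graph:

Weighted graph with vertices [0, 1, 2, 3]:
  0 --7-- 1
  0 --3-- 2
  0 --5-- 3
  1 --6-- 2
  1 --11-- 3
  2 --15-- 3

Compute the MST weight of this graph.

Applying Kruskal's algorithm (sort edges by weight, add if no cycle):
  Add (0,2) w=3
  Add (0,3) w=5
  Add (1,2) w=6
  Skip (0,1) w=7 (creates cycle)
  Skip (1,3) w=11 (creates cycle)
  Skip (2,3) w=15 (creates cycle)
MST weight = 14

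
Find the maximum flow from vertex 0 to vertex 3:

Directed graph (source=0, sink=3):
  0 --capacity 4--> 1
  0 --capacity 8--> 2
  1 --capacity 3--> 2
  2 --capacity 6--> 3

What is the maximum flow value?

Computing max flow:
  Flow on (0->1): 3/4
  Flow on (0->2): 3/8
  Flow on (1->2): 3/3
  Flow on (2->3): 6/6
Maximum flow = 6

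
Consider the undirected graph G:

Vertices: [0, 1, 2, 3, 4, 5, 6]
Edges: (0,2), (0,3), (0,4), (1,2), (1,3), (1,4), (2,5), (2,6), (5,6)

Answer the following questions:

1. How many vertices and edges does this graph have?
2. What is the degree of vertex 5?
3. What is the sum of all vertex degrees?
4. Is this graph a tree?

Count: 7 vertices, 9 edges.
Vertex 5 has neighbors [2, 6], degree = 2.
Handshaking lemma: 2 * 9 = 18.
A tree on 7 vertices has 6 edges. This graph has 9 edges (3 extra). Not a tree.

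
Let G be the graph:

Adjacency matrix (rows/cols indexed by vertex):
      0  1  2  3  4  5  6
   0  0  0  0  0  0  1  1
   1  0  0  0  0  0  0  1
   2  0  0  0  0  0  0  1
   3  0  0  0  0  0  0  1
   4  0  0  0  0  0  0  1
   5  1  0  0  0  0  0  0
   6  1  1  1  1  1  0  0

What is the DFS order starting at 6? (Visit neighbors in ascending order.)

DFS from vertex 6 (neighbors processed in ascending order):
Visit order: 6, 0, 5, 1, 2, 3, 4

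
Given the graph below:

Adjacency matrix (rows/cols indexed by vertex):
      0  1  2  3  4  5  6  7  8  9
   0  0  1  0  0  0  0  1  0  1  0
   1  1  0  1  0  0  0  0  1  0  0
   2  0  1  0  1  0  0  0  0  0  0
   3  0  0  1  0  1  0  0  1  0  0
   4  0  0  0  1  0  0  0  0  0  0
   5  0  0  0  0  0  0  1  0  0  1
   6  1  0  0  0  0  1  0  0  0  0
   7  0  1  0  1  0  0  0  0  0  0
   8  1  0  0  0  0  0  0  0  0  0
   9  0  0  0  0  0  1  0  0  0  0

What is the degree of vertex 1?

Vertex 1 has neighbors [0, 2, 7], so deg(1) = 3.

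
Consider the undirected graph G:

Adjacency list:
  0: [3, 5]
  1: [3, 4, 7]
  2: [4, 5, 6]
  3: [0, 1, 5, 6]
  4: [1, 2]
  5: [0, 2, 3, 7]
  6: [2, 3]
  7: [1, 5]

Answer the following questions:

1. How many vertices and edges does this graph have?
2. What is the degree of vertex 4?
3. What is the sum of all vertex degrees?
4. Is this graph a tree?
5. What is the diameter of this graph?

Count: 8 vertices, 11 edges.
Vertex 4 has neighbors [1, 2], degree = 2.
Handshaking lemma: 2 * 11 = 22.
A tree on 8 vertices has 7 edges. This graph has 11 edges (4 extra). Not a tree.
Diameter (longest shortest path) = 3.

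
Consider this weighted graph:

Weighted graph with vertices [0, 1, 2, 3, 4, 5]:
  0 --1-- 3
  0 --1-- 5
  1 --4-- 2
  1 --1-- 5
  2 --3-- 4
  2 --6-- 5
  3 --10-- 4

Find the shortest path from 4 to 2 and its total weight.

Using Dijkstra's algorithm from vertex 4:
Shortest path: 4 -> 2
Total weight: 3 = 3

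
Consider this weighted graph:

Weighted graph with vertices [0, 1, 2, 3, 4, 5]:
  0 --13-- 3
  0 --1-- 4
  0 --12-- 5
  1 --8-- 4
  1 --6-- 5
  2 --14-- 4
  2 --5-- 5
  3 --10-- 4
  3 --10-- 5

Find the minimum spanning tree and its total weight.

Applying Kruskal's algorithm (sort edges by weight, add if no cycle):
  Add (0,4) w=1
  Add (2,5) w=5
  Add (1,5) w=6
  Add (1,4) w=8
  Add (3,5) w=10
  Skip (3,4) w=10 (creates cycle)
  Skip (0,5) w=12 (creates cycle)
  Skip (0,3) w=13 (creates cycle)
  Skip (2,4) w=14 (creates cycle)
MST weight = 30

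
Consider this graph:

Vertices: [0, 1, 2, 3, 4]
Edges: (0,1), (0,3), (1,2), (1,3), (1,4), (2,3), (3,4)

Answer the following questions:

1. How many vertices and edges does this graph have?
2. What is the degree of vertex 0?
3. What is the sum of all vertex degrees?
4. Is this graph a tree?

Count: 5 vertices, 7 edges.
Vertex 0 has neighbors [1, 3], degree = 2.
Handshaking lemma: 2 * 7 = 14.
A tree on 5 vertices has 4 edges. This graph has 7 edges (3 extra). Not a tree.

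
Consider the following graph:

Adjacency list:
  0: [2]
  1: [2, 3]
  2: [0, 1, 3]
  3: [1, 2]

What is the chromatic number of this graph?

The graph has a maximum clique of size 3 (lower bound on chromatic number).
A valid 3-coloring: {0: 1, 1: 1, 2: 0, 3: 2}.
Chromatic number = 3.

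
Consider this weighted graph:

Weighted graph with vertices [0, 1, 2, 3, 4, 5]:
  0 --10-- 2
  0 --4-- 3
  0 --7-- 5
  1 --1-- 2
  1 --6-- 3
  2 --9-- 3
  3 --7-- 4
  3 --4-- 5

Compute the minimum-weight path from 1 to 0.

Using Dijkstra's algorithm from vertex 1:
Shortest path: 1 -> 3 -> 0
Total weight: 6 + 4 = 10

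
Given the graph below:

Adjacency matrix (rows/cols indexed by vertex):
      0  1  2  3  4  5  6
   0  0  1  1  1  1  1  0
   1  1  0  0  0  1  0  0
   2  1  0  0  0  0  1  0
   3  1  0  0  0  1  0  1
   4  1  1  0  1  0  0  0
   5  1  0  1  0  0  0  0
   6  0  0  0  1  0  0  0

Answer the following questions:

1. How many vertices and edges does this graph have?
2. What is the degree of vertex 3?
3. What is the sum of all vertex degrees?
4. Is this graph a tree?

Count: 7 vertices, 9 edges.
Vertex 3 has neighbors [0, 4, 6], degree = 3.
Handshaking lemma: 2 * 9 = 18.
A tree on 7 vertices has 6 edges. This graph has 9 edges (3 extra). Not a tree.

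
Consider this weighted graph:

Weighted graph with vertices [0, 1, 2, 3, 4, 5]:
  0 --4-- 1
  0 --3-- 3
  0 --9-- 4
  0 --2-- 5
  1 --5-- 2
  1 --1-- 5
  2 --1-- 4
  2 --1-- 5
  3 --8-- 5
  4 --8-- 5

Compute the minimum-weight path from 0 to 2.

Using Dijkstra's algorithm from vertex 0:
Shortest path: 0 -> 5 -> 2
Total weight: 2 + 1 = 3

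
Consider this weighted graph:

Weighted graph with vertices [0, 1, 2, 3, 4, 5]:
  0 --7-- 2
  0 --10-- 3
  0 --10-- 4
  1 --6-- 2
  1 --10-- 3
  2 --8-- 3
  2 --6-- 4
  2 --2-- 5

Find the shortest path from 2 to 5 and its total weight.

Using Dijkstra's algorithm from vertex 2:
Shortest path: 2 -> 5
Total weight: 2 = 2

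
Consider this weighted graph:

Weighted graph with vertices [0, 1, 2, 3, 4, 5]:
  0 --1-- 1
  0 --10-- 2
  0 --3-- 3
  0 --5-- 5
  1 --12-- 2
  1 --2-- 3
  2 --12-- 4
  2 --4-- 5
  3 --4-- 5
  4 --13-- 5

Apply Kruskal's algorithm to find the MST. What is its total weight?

Applying Kruskal's algorithm (sort edges by weight, add if no cycle):
  Add (0,1) w=1
  Add (1,3) w=2
  Skip (0,3) w=3 (creates cycle)
  Add (2,5) w=4
  Add (3,5) w=4
  Skip (0,5) w=5 (creates cycle)
  Skip (0,2) w=10 (creates cycle)
  Skip (1,2) w=12 (creates cycle)
  Add (2,4) w=12
  Skip (4,5) w=13 (creates cycle)
MST weight = 23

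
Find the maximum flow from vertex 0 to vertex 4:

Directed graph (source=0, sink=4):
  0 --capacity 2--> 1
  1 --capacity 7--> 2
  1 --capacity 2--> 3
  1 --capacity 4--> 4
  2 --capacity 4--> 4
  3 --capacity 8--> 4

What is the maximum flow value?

Computing max flow:
  Flow on (0->1): 2/2
  Flow on (1->4): 2/4
Maximum flow = 2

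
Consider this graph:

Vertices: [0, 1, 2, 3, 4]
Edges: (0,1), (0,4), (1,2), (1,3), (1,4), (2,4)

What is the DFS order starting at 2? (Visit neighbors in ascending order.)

DFS from vertex 2 (neighbors processed in ascending order):
Visit order: 2, 1, 0, 4, 3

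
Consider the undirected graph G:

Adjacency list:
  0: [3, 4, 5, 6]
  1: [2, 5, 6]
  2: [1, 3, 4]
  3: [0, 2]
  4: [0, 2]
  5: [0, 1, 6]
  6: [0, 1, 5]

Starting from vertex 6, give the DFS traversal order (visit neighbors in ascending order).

DFS from vertex 6 (neighbors processed in ascending order):
Visit order: 6, 0, 3, 2, 1, 5, 4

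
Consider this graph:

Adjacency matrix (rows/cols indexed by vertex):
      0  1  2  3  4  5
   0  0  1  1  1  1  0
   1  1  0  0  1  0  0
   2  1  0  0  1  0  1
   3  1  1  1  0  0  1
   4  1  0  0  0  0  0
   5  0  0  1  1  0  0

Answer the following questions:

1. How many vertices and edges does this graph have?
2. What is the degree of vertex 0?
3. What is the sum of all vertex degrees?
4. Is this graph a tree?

Count: 6 vertices, 8 edges.
Vertex 0 has neighbors [1, 2, 3, 4], degree = 4.
Handshaking lemma: 2 * 8 = 16.
A tree on 6 vertices has 5 edges. This graph has 8 edges (3 extra). Not a tree.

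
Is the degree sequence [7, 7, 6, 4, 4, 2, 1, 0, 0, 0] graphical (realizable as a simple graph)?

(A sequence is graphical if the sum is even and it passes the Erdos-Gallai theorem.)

Sum of degrees = 31. Sum is odd, so the sequence is NOT graphical.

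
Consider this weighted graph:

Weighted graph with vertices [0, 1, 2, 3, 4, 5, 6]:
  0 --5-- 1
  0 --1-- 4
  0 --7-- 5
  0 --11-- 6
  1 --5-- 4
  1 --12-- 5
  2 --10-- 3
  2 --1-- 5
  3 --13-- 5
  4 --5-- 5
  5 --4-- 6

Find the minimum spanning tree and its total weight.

Applying Kruskal's algorithm (sort edges by weight, add if no cycle):
  Add (0,4) w=1
  Add (2,5) w=1
  Add (5,6) w=4
  Add (0,1) w=5
  Skip (1,4) w=5 (creates cycle)
  Add (4,5) w=5
  Skip (0,5) w=7 (creates cycle)
  Add (2,3) w=10
  Skip (0,6) w=11 (creates cycle)
  Skip (1,5) w=12 (creates cycle)
  Skip (3,5) w=13 (creates cycle)
MST weight = 26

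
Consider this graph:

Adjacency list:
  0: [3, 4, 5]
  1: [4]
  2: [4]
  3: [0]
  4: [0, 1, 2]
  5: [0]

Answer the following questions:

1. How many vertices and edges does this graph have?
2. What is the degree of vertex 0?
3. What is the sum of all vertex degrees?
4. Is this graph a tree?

Count: 6 vertices, 5 edges.
Vertex 0 has neighbors [3, 4, 5], degree = 3.
Handshaking lemma: 2 * 5 = 10.
A graph is a tree iff it is connected and has exactly n-1 edges. This graph is connected (all 6 vertices in one component) and has 6-1 = 5 edges. It is a tree.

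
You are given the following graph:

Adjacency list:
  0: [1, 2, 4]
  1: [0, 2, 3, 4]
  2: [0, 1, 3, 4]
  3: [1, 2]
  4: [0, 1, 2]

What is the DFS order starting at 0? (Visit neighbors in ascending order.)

DFS from vertex 0 (neighbors processed in ascending order):
Visit order: 0, 1, 2, 3, 4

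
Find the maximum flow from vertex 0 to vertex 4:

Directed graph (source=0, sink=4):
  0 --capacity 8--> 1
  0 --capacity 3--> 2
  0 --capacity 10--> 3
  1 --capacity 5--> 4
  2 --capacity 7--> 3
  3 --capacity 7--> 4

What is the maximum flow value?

Computing max flow:
  Flow on (0->1): 5/8
  Flow on (0->3): 7/10
  Flow on (1->4): 5/5
  Flow on (3->4): 7/7
Maximum flow = 12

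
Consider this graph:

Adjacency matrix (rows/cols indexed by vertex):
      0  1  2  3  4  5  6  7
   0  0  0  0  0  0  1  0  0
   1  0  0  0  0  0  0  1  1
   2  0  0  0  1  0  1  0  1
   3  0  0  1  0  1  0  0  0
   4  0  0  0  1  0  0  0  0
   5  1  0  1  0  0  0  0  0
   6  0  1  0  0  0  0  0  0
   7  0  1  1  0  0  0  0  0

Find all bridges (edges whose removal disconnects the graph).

A bridge is an edge whose removal increases the number of connected components.
Bridges found: (0,5), (1,6), (1,7), (2,3), (2,5), (2,7), (3,4)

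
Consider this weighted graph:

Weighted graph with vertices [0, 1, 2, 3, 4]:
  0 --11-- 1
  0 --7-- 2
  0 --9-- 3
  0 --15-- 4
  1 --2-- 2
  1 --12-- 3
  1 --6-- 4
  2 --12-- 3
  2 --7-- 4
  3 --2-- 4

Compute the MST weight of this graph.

Applying Kruskal's algorithm (sort edges by weight, add if no cycle):
  Add (1,2) w=2
  Add (3,4) w=2
  Add (1,4) w=6
  Add (0,2) w=7
  Skip (2,4) w=7 (creates cycle)
  Skip (0,3) w=9 (creates cycle)
  Skip (0,1) w=11 (creates cycle)
  Skip (1,3) w=12 (creates cycle)
  Skip (2,3) w=12 (creates cycle)
  Skip (0,4) w=15 (creates cycle)
MST weight = 17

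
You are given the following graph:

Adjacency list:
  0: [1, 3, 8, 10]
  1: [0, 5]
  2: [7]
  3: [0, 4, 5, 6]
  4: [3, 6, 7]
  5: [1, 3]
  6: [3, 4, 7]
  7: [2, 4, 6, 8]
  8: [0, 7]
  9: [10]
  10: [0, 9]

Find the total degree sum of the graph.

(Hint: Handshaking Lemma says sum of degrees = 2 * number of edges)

Count edges: 14 edges.
By Handshaking Lemma: sum of degrees = 2 * 14 = 28.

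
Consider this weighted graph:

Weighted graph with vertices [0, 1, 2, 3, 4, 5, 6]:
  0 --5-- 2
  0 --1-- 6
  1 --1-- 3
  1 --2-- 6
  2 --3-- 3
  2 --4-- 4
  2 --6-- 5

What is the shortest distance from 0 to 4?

Using Dijkstra's algorithm from vertex 0:
Shortest path: 0 -> 2 -> 4
Total weight: 5 + 4 = 9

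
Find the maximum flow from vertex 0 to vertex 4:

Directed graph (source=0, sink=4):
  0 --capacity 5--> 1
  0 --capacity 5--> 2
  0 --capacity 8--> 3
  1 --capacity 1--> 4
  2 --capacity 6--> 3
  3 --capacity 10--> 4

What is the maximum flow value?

Computing max flow:
  Flow on (0->1): 1/5
  Flow on (0->2): 2/5
  Flow on (0->3): 8/8
  Flow on (1->4): 1/1
  Flow on (2->3): 2/6
  Flow on (3->4): 10/10
Maximum flow = 11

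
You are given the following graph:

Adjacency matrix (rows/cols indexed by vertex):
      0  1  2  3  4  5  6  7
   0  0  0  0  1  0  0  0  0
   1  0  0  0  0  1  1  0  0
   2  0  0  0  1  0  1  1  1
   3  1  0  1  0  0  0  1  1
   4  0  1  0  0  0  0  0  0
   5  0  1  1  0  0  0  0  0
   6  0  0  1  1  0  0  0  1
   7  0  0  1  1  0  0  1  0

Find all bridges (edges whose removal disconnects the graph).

A bridge is an edge whose removal increases the number of connected components.
Bridges found: (0,3), (1,4), (1,5), (2,5)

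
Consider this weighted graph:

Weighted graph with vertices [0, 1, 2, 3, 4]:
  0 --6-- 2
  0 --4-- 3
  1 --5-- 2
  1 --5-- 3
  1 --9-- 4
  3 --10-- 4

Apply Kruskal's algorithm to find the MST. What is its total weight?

Applying Kruskal's algorithm (sort edges by weight, add if no cycle):
  Add (0,3) w=4
  Add (1,3) w=5
  Add (1,2) w=5
  Skip (0,2) w=6 (creates cycle)
  Add (1,4) w=9
  Skip (3,4) w=10 (creates cycle)
MST weight = 23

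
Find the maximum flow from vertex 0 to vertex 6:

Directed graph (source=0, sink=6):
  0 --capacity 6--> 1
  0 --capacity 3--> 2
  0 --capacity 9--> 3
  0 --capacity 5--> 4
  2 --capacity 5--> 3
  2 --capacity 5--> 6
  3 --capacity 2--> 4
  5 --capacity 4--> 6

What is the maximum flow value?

Computing max flow:
  Flow on (0->2): 3/3
  Flow on (2->6): 3/5
Maximum flow = 3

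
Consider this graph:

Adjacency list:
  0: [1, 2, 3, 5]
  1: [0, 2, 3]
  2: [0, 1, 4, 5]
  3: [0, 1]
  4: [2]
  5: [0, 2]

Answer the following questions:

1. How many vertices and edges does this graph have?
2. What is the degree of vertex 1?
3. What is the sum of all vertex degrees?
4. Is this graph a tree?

Count: 6 vertices, 8 edges.
Vertex 1 has neighbors [0, 2, 3], degree = 3.
Handshaking lemma: 2 * 8 = 16.
A tree on 6 vertices has 5 edges. This graph has 8 edges (3 extra). Not a tree.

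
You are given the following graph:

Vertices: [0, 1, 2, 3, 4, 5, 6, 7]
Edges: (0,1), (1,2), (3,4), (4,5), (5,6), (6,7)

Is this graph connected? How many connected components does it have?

Checking connectivity: the graph has 2 connected component(s).
Components: [[0, 1, 2], [3, 4, 5, 6, 7]]. The graph is NOT connected.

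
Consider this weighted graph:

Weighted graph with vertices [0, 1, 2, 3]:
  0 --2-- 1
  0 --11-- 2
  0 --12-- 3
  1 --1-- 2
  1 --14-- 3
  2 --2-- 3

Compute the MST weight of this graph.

Applying Kruskal's algorithm (sort edges by weight, add if no cycle):
  Add (1,2) w=1
  Add (0,1) w=2
  Add (2,3) w=2
  Skip (0,2) w=11 (creates cycle)
  Skip (0,3) w=12 (creates cycle)
  Skip (1,3) w=14 (creates cycle)
MST weight = 5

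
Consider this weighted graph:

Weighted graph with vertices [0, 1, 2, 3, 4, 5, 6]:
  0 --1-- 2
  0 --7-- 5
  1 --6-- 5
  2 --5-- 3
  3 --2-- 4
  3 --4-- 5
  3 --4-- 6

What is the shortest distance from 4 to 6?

Using Dijkstra's algorithm from vertex 4:
Shortest path: 4 -> 3 -> 6
Total weight: 2 + 4 = 6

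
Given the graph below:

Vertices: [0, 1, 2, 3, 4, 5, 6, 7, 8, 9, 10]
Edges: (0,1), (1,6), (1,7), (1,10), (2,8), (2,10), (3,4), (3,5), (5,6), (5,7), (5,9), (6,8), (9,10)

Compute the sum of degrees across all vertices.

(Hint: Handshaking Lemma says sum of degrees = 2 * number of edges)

Count edges: 13 edges.
By Handshaking Lemma: sum of degrees = 2 * 13 = 26.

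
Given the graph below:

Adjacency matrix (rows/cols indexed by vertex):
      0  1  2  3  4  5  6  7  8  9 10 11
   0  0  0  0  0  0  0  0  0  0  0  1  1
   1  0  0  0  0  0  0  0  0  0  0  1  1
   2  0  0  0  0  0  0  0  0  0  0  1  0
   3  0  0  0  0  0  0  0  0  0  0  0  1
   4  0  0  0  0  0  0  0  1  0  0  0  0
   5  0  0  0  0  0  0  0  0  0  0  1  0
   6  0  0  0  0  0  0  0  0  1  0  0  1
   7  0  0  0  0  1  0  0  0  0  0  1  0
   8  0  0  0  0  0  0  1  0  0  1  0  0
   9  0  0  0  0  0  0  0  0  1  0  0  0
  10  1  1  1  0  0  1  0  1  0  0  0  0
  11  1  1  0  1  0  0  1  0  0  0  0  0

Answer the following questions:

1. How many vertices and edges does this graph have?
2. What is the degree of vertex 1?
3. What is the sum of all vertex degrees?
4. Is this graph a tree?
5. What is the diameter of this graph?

Count: 12 vertices, 12 edges.
Vertex 1 has neighbors [10, 11], degree = 2.
Handshaking lemma: 2 * 12 = 24.
A tree on 12 vertices has 11 edges. This graph has 12 edges (1 extra). Not a tree.
Diameter (longest shortest path) = 7.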